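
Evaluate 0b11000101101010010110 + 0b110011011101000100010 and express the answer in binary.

0b1001100001010010111000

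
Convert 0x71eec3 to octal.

Expand each hex digit to 4 bits: 7=0111 1=0001 e=1110 e=1110 c=1100 3=0011.
Group the bits in threes: 011 100 011 110 111 011 000 011 → 34367303.

0o34367303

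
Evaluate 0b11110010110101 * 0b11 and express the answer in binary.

0b1011011000011111

Multiply each base-2 digit by 3, carrying:
  1×3 = 3 → write 1 carry 1
  0×3+1 = 1 → write 1
  1×3 = 3 → write 1 carry 1
  0×3+1 = 1 → write 1
  1×3 = 3 → write 1 carry 1
  1×3+1 = 4 → write 0 carry 2
  0×3+2 = 2 → write 0 carry 1
  1×3+1 = 4 → write 0 carry 2
  0×3+2 = 2 → write 0 carry 1
  0×3+1 = 1 → write 1
  1×3 = 3 → write 1 carry 1
  1×3+1 = 4 → write 0 carry 2
  1×3+2 = 5 → write 1 carry 2
  1×3+2 = 5 → write 1 carry 2
  remaining carry: 10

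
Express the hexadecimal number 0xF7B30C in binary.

Expand each hex digit to 4 bits: F=1111 7=0111 B=1011 3=0011 0=0000 C=1100.

0b111101111011001100001100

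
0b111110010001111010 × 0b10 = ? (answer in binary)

Multiply each base-2 digit by 2, carrying:
  0×2 = 0 → write 0
  1×2 = 2 → write 0 carry 1
  0×2+1 = 1 → write 1
  1×2 = 2 → write 0 carry 1
  1×2+1 = 3 → write 1 carry 1
  1×2+1 = 3 → write 1 carry 1
  1×2+1 = 3 → write 1 carry 1
  0×2+1 = 1 → write 1
  0×2 = 0 → write 0
  0×2 = 0 → write 0
  1×2 = 2 → write 0 carry 1
  0×2+1 = 1 → write 1
  0×2 = 0 → write 0
  1×2 = 2 → write 0 carry 1
  1×2+1 = 3 → write 1 carry 1
  1×2+1 = 3 → write 1 carry 1
  1×2+1 = 3 → write 1 carry 1
  1×2+1 = 3 → write 1 carry 1
  remaining carry: 1

0b1111100100011110100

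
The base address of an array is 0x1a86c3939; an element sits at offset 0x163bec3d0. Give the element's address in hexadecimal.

0x30c2afd09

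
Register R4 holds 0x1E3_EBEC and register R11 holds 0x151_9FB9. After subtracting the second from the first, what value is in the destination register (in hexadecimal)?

0x924C33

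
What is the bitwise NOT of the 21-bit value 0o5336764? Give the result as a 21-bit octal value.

0o2441013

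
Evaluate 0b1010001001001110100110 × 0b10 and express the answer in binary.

Multiply each base-2 digit by 2, carrying:
  0×2 = 0 → write 0
  1×2 = 2 → write 0 carry 1
  1×2+1 = 3 → write 1 carry 1
  0×2+1 = 1 → write 1
  0×2 = 0 → write 0
  1×2 = 2 → write 0 carry 1
  0×2+1 = 1 → write 1
  1×2 = 2 → write 0 carry 1
  1×2+1 = 3 → write 1 carry 1
  1×2+1 = 3 → write 1 carry 1
  0×2+1 = 1 → write 1
  0×2 = 0 → write 0
  1×2 = 2 → write 0 carry 1
  0×2+1 = 1 → write 1
  0×2 = 0 → write 0
  1×2 = 2 → write 0 carry 1
  0×2+1 = 1 → write 1
  0×2 = 0 → write 0
  0×2 = 0 → write 0
  1×2 = 2 → write 0 carry 1
  0×2+1 = 1 → write 1
  1×2 = 2 → write 0 carry 1
  remaining carry: 1

0b10100010010011101001100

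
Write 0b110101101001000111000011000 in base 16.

0x6b48e18

Group the bits into nibbles: 0110 1011 0100 1000 1110 0001 1000 → 6b48e18.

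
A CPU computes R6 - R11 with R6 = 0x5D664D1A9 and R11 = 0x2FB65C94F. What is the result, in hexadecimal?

0x2DAFF085A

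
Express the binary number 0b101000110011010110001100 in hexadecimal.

Group the bits into nibbles: 1010 0011 0011 0101 1000 1100 → a3358c.

0xa3358c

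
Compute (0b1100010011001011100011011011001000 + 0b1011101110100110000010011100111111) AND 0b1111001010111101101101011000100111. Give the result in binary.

Add column by column in base 2, right to left:
  0+1 = 1
  0+1 = 1
  0+1 = 1
  1+1 = 0 carry 1
  0+1+1 = 0 carry 1
  0+1+1 = 0 carry 1
  1+0+1 = 0 carry 1
  1+0+1 = 0 carry 1
  0+1+1 = 0 carry 1
  1+1+1 = 1 carry 1
  1+1+1 = 1 carry 1
  0+0+1 = 1
  1+0 = 1
  1+1 = 0 carry 1
  0+0+1 = 1
  0+0 = 0
  0+0 = 0
  1+0 = 1
  1+0 = 1
  1+1 = 0 carry 1
  0+1+1 = 0 carry 1
  1+0+1 = 0 carry 1
  0+0+1 = 1
  0+1 = 1
  1+0 = 1
  1+1 = 0 carry 1
  0+1+1 = 0 carry 1
  0+1+1 = 0 carry 1
  1+0+1 = 0 carry 1
  0+1+1 = 0 carry 1
  0+1+1 = 0 carry 1
  0+1+1 = 0 carry 1
  1+0+1 = 0 carry 1
  1+1+1 = 1 carry 1
  final carry 1
Sum = 0b11000000001110001100101111000000111; now AND with 0b1111001010111101101101011000100111:
  11000000001110001100101111000000111
& 01111001010111101101101011000100111
= 01000000000110001100101011000000111

0b1000000000110001100101011000000111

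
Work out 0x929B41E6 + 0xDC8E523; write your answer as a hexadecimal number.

0xA0642709

Add column by column in base 16, right to left:
  6+3 = 9
  E+2 = 0 carry 1
  1+5+1 = 7
  4+E = 2 carry 1
  B+8+1 = 4 carry 1
  9+C+1 = 6 carry 1
  2+D+1 = 0 carry 1
  9+0+1 = A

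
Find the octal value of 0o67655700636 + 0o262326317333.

0o352204220171

Add column by column in base 8, right to left:
  6+3 = 1 carry 1
  3+3+1 = 7
  6+3 = 1 carry 1
  0+7+1 = 0 carry 1
  0+1+1 = 2
  7+3 = 2 carry 1
  5+6+1 = 4 carry 1
  5+2+1 = 0 carry 1
  6+3+1 = 2 carry 1
  7+2+1 = 2 carry 1
  6+6+1 = 5 carry 1
  0+2+1 = 3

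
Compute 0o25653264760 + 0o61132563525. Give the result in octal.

0o107006050505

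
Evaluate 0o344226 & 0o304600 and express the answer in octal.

AND each oct digit independently (no carries):
  3&3=3, 4&0=0, 4&4=4, 2&6=2, 2&0=0, 6&0=0

0o304200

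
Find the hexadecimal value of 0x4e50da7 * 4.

0x1394369c

Multiply each base-16 digit by 4, carrying:
  7×4 = 28 → write c carry 1
  a×4+1 = 41 → write 9 carry 2
  d×4+2 = 54 → write 6 carry 3
  0×4+3 = 3 → write 3
  5×4 = 20 → write 4 carry 1
  e×4+1 = 57 → write 9 carry 3
  4×4+3 = 19 → write 3 carry 1
  remaining carry: 1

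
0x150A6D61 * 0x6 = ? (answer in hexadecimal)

0x7E3E9046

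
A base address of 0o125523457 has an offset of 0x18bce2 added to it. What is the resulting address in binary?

0o125523457 = 0b1010101101010011100101111 in binary.
0x18bce2 = 0b110001011110011100010 in binary.
Add column by column in base 2, right to left:
  1+0 = 1
  1+1 = 0 carry 1
  1+0+1 = 0 carry 1
  1+0+1 = 0 carry 1
  0+0+1 = 1
  1+1 = 0 carry 1
  0+1+1 = 0 carry 1
  0+1+1 = 0 carry 1
  1+0+1 = 0 carry 1
  1+0+1 = 0 carry 1
  1+1+1 = 1 carry 1
  0+1+1 = 0 carry 1
  0+1+1 = 0 carry 1
  1+1+1 = 1 carry 1
  0+0+1 = 1
  1+1 = 0 carry 1
  0+0+1 = 1
  1+0 = 1
  1+0 = 1
  0+1 = 1
  1+1 = 0 carry 1
  0+0+1 = 1
  1+0 = 1
  0+0 = 0
  1+0 = 1

0b1011011110110010000010001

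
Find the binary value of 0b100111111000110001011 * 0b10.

0b1001111110001100010110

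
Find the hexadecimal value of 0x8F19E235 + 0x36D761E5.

0xC5F1441A

Add column by column in base 16, right to left:
  5+5 = A
  3+E = 1 carry 1
  2+1+1 = 4
  E+6 = 4 carry 1
  9+7+1 = 1 carry 1
  1+D+1 = F
  F+6 = 5 carry 1
  8+3+1 = C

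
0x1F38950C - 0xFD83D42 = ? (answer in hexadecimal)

0xF6057CA

Subtract column by column in base 16:
  C-2 → A
  0-4 → C (borrow)
  5-D-1 → 7 (borrow)
  9-3-1 → 5
  8-8 → 0
  3-D → 6 (borrow)
  F-F-1 → F (borrow)
  1-0-1 → 0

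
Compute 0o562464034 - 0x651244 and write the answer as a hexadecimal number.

0x56555D8

0o562464034 = 0x5CA681C in hexadecimal.
Subtract column by column in base 16:
  C-4 → 8
  1-4 → D (borrow)
  8-2-1 → 5
  6-1 → 5
  A-5 → 5
  C-6 → 6
  5-0 → 5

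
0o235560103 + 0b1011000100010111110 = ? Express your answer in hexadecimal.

0x27c6901

0o235560103 = 0x276e043 in hexadecimal.
0b1011000100010111110 = 0x588be in hexadecimal.
Add column by column in base 16, right to left:
  3+e = 1 carry 1
  4+b+1 = 0 carry 1
  0+8+1 = 9
  e+8 = 6 carry 1
  6+5+1 = c
  7+0 = 7
  2+0 = 2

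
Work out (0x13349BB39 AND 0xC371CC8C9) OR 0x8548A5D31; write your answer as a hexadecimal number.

0x8778ADD39

0x13349BB39 AND 0xC371CC8C9 = 0x033088809.
Then OR with 0x8548A5D31.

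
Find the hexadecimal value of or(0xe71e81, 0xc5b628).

OR each hex digit independently (no carries):
  e|c=e, 7|5=7, 1|b=b, e|6=e, 8|2=a, 1|8=9

0xe7bea9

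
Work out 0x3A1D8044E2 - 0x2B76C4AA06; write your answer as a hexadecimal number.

Subtract column by column in base 16:
  2-6 → C (borrow)
  E-0-1 → D
  4-A → A (borrow)
  4-A-1 → 9 (borrow)
  0-4-1 → B (borrow)
  8-C-1 → B (borrow)
  D-6-1 → 6
  1-7 → A (borrow)
  A-B-1 → E (borrow)
  3-2-1 → 0

0xEA6BB9ADC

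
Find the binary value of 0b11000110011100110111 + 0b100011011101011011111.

0b111100010001000010110

Add column by column in base 2, right to left:
  1+1 = 0 carry 1
  1+1+1 = 1 carry 1
  1+1+1 = 1 carry 1
  0+1+1 = 0 carry 1
  1+1+1 = 1 carry 1
  1+0+1 = 0 carry 1
  0+1+1 = 0 carry 1
  0+1+1 = 0 carry 1
  1+0+1 = 0 carry 1
  1+1+1 = 1 carry 1
  1+0+1 = 0 carry 1
  0+1+1 = 0 carry 1
  0+1+1 = 0 carry 1
  1+1+1 = 1 carry 1
  1+0+1 = 0 carry 1
  0+1+1 = 0 carry 1
  0+1+1 = 0 carry 1
  0+0+1 = 1
  1+0 = 1
  1+0 = 1
  0+1 = 1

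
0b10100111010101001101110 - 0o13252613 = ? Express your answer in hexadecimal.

0x2654E3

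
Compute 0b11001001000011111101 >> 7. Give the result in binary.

Right shift by 7: drop the 7 least-significant bits.

0b1100100100001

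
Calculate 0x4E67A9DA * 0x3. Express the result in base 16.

0xEB36FD8E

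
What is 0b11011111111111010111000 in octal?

0o33777270

Group the bits in threes: 011 011 111 111 111 010 111 000 → 33777270.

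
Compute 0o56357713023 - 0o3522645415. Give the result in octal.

Subtract column by column in base 8:
  3-5 → 6 (borrow)
  2-1-1 → 0
  0-4 → 4 (borrow)
  3-5-1 → 5 (borrow)
  1-4-1 → 4 (borrow)
  7-6-1 → 0
  7-2 → 5
  5-2 → 3
  3-5 → 6 (borrow)
  6-3-1 → 2
  5-0 → 5

0o52635045406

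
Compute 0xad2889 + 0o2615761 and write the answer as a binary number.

0xad2889 = 0b101011010010100010001001 in binary.
0o2615761 = 0b10110001101111110001 in binary.
Add column by column in base 2, right to left:
  1+1 = 0 carry 1
  0+0+1 = 1
  0+0 = 0
  1+0 = 1
  0+1 = 1
  0+1 = 1
  0+1 = 1
  1+1 = 0 carry 1
  0+1+1 = 0 carry 1
  0+1+1 = 0 carry 1
  0+0+1 = 1
  1+1 = 0 carry 1
  0+1+1 = 0 carry 1
  1+0+1 = 0 carry 1
  0+0+1 = 1
  0+0 = 0
  1+1 = 0 carry 1
  0+1+1 = 0 carry 1
  1+0+1 = 0 carry 1
  1+1+1 = 1 carry 1
  0+0+1 = 1
  1+0 = 1
  0+0 = 0
  1+0 = 1

0b101110000100010001111010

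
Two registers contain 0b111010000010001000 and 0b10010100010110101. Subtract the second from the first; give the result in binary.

0b100111011111010011

Subtract column by column in base 2:
  0-1 → 1 (borrow)
  0-0-1 → 1 (borrow)
  0-1-1 → 0 (borrow)
  1-0-1 → 0
  0-1 → 1 (borrow)
  0-1-1 → 0 (borrow)
  0-0-1 → 1 (borrow)
  1-1-1 → 1 (borrow)
  0-0-1 → 1 (borrow)
  0-0-1 → 1 (borrow)
  0-0-1 → 1 (borrow)
  0-1-1 → 0 (borrow)
  0-0-1 → 1 (borrow)
  1-1-1 → 1 (borrow)
  0-0-1 → 1 (borrow)
  1-0-1 → 0
  1-1 → 0
  1-0 → 1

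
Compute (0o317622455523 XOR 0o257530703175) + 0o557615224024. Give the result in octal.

First 0o317622455523 XOR 0o257530703175 = 0o140312356456.
Add column by column in base 8, right to left:
  6+4 = 2 carry 1
  5+2+1 = 0 carry 1
  4+0+1 = 5
  6+4 = 2 carry 1
  5+2+1 = 0 carry 1
  3+2+1 = 6
  2+5 = 7
  1+1 = 2
  3+6 = 1 carry 1
  0+7+1 = 0 carry 1
  4+5+1 = 2 carry 1
  1+5+1 = 7

0o720127602502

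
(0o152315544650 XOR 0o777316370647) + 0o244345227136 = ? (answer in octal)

0o1071351063155

First 0o152315544650 XOR 0o777316370647 = 0o625003634017.
Add column by column in base 8, right to left:
  7+6 = 5 carry 1
  1+3+1 = 5
  0+1 = 1
  4+7 = 3 carry 1
  3+2+1 = 6
  6+2 = 0 carry 1
  3+5+1 = 1 carry 1
  0+4+1 = 5
  0+3 = 3
  5+4 = 1 carry 1
  2+4+1 = 7
  6+2 = 0 carry 1
  final carry 1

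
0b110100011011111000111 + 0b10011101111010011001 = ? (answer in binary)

Add column by column in base 2, right to left:
  1+1 = 0 carry 1
  1+0+1 = 0 carry 1
  1+0+1 = 0 carry 1
  0+1+1 = 0 carry 1
  0+1+1 = 0 carry 1
  0+0+1 = 1
  1+0 = 1
  1+1 = 0 carry 1
  1+0+1 = 0 carry 1
  1+1+1 = 1 carry 1
  1+1+1 = 1 carry 1
  0+1+1 = 0 carry 1
  1+1+1 = 1 carry 1
  1+0+1 = 0 carry 1
  0+1+1 = 0 carry 1
  0+1+1 = 0 carry 1
  0+1+1 = 0 carry 1
  1+0+1 = 0 carry 1
  0+0+1 = 1
  1+1 = 0 carry 1
  1+0+1 = 0 carry 1
  final carry 1

0b1001000001011001100000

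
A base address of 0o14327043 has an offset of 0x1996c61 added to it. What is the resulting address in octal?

0x1996c61 = 0o146266141 in octal.
Add column by column in base 8, right to left:
  3+1 = 4
  4+4 = 0 carry 1
  0+1+1 = 2
  7+6 = 5 carry 1
  2+6+1 = 1 carry 1
  3+2+1 = 6
  4+6 = 2 carry 1
  1+4+1 = 6
  0+1 = 1

0o162615204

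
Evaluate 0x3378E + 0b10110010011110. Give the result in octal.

0x3378E = 0o633616 in octal.
0b10110010011110 = 0o26236 in octal.
Add column by column in base 8, right to left:
  6+6 = 4 carry 1
  1+3+1 = 5
  6+2 = 0 carry 1
  3+6+1 = 2 carry 1
  3+2+1 = 6
  6+0 = 6

0o662054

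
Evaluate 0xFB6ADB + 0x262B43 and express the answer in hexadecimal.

Add column by column in base 16, right to left:
  B+3 = E
  D+4 = 1 carry 1
  A+B+1 = 6 carry 1
  6+2+1 = 9
  B+6 = 1 carry 1
  F+2+1 = 2 carry 1
  final carry 1

0x121961E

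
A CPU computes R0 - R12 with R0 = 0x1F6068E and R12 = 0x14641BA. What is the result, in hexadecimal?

0xAFC4D4

Subtract column by column in base 16:
  E-A → 4
  8-B → D (borrow)
  6-1-1 → 4
  0-4 → C (borrow)
  6-6-1 → F (borrow)
  F-4-1 → A
  1-1 → 0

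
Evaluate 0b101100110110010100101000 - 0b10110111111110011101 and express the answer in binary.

Subtract column by column in base 2:
  0-1 → 1 (borrow)
  0-0-1 → 1 (borrow)
  0-1-1 → 0 (borrow)
  1-1-1 → 1 (borrow)
  0-1-1 → 0 (borrow)
  1-0-1 → 0
  0-0 → 0
  0-1 → 1 (borrow)
  1-1-1 → 1 (borrow)
  0-1-1 → 0 (borrow)
  1-1-1 → 1 (borrow)
  0-1-1 → 0 (borrow)
  0-1-1 → 0 (borrow)
  1-1-1 → 1 (borrow)
  1-1-1 → 1 (borrow)
  0-0-1 → 1 (borrow)
  1-1-1 → 1 (borrow)
  1-1-1 → 1 (borrow)
  0-0-1 → 1 (borrow)
  0-1-1 → 0 (borrow)
  1-0-1 → 0
  1-0 → 1
  0-0 → 0
  1-0 → 1

0b101001111110010110001011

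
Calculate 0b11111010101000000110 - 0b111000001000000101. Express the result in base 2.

0b11000010100000000001

Subtract column by column in base 2:
  0-1 → 1 (borrow)
  1-0-1 → 0
  1-1 → 0
  0-0 → 0
  0-0 → 0
  0-0 → 0
  0-0 → 0
  0-0 → 0
  0-0 → 0
  1-1 → 0
  0-0 → 0
  1-0 → 1
  0-0 → 0
  1-0 → 1
  0-0 → 0
  1-1 → 0
  1-1 → 0
  1-1 → 0
  1-0 → 1
  1-0 → 1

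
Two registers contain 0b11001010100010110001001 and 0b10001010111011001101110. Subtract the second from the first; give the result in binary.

0b111111100111100011011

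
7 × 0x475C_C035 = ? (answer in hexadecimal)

0x1F3894173

Multiply each base-16 digit by 7, carrying:
  5×7 = 35 → write 3 carry 2
  3×7+2 = 23 → write 7 carry 1
  0×7+1 = 1 → write 1
  C×7 = 84 → write 4 carry 5
  C×7+5 = 89 → write 9 carry 5
  5×7+5 = 40 → write 8 carry 2
  7×7+2 = 51 → write 3 carry 3
  4×7+3 = 31 → write F carry 1
  remaining carry: 1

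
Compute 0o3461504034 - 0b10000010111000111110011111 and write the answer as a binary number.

0o3461504034 = 0b11100110001101000100000011100 in binary.
Subtract column by column in base 2:
  0-1 → 1 (borrow)
  0-1-1 → 0 (borrow)
  1-1-1 → 1 (borrow)
  1-1-1 → 1 (borrow)
  1-1-1 → 1 (borrow)
  0-0-1 → 1 (borrow)
  0-0-1 → 1 (borrow)
  0-1-1 → 0 (borrow)
  0-1-1 → 0 (borrow)
  0-1-1 → 0 (borrow)
  0-1-1 → 0 (borrow)
  1-1-1 → 1 (borrow)
  0-0-1 → 1 (borrow)
  0-0-1 → 1 (borrow)
  0-0-1 → 1 (borrow)
  1-1-1 → 1 (borrow)
  0-1-1 → 0 (borrow)
  1-1-1 → 1 (borrow)
  1-0-1 → 0
  0-1 → 1 (borrow)
  0-0-1 → 1 (borrow)
  0-0-1 → 1 (borrow)
  1-0-1 → 0
  1-0 → 1
  0-0 → 0
  0-1 → 1 (borrow)
  1-0-1 → 0
  1-0 → 1
  1-0 → 1

0b11010101110101111100001111101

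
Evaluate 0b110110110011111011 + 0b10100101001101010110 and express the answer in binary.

0b11011100000001010001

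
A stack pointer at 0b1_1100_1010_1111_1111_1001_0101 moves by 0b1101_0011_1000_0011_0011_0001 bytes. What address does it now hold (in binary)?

Add column by column in base 2, right to left:
  1+1 = 0 carry 1
  0+0+1 = 1
  1+0 = 1
  0+0 = 0
  1+1 = 0 carry 1
  0+1+1 = 0 carry 1
  0+0+1 = 1
  1+0 = 1
  1+1 = 0 carry 1
  1+1+1 = 1 carry 1
  1+0+1 = 0 carry 1
  1+0+1 = 0 carry 1
  1+0+1 = 0 carry 1
  1+0+1 = 0 carry 1
  1+0+1 = 0 carry 1
  1+1+1 = 1 carry 1
  0+1+1 = 0 carry 1
  1+1+1 = 1 carry 1
  0+0+1 = 1
  1+0 = 1
  0+1 = 1
  0+0 = 0
  1+1 = 0 carry 1
  1+1+1 = 1 carry 1
  1+0+1 = 0 carry 1
  final carry 1

0b10100111101000001011000110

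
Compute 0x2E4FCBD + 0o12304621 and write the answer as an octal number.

0o303503116

0x2E4FCBD = 0o271176275 in octal.
Add column by column in base 8, right to left:
  5+1 = 6
  7+2 = 1 carry 1
  2+6+1 = 1 carry 1
  6+4+1 = 3 carry 1
  7+0+1 = 0 carry 1
  1+3+1 = 5
  1+2 = 3
  7+1 = 0 carry 1
  2+0+1 = 3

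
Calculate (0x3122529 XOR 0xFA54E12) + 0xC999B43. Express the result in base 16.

0x1951067E

First 0x3122529 XOR 0xFA54E12 = 0xCB76B3B.
Add column by column in base 16, right to left:
  B+3 = E
  3+4 = 7
  B+B = 6 carry 1
  6+9+1 = 0 carry 1
  7+9+1 = 1 carry 1
  B+9+1 = 5 carry 1
  C+C+1 = 9 carry 1
  final carry 1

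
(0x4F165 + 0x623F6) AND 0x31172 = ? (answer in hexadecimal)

Add column by column in base 16, right to left:
  5+6 = B
  6+F = 5 carry 1
  1+3+1 = 5
  F+2 = 1 carry 1
  4+6+1 = B
Sum = 0xB155B; now AND with 0x31172:
  B&3=3, 1&1=1, 5&1=1, 5&7=5, B&2=2

0x31152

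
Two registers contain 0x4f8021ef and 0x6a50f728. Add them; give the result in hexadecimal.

0xb9d11917

Add column by column in base 16, right to left:
  f+8 = 7 carry 1
  e+2+1 = 1 carry 1
  1+7+1 = 9
  2+f = 1 carry 1
  0+0+1 = 1
  8+5 = d
  f+a = 9 carry 1
  4+6+1 = b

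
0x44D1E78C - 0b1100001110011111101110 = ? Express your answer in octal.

0o10450177636

0x44D1E78C = 0o10464363614 in octal.
0b1100001110011111101110 = 0o14163756 in octal.
Subtract column by column in base 8:
  4-6 → 6 (borrow)
  1-5-1 → 3 (borrow)
  6-7-1 → 6 (borrow)
  3-3-1 → 7 (borrow)
  6-6-1 → 7 (borrow)
  3-1-1 → 1
  4-4 → 0
  6-1 → 5
  4-0 → 4
  0-0 → 0
  1-0 → 1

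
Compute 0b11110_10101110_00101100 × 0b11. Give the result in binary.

Multiply each base-2 digit by 3, carrying:
  0×3 = 0 → write 0
  0×3 = 0 → write 0
  1×3 = 3 → write 1 carry 1
  1×3+1 = 4 → write 0 carry 2
  0×3+2 = 2 → write 0 carry 1
  1×3+1 = 4 → write 0 carry 2
  0×3+2 = 2 → write 0 carry 1
  0×3+1 = 1 → write 1
  0×3 = 0 → write 0
  1×3 = 3 → write 1 carry 1
  1×3+1 = 4 → write 0 carry 2
  1×3+2 = 5 → write 1 carry 2
  0×3+2 = 2 → write 0 carry 1
  1×3+1 = 4 → write 0 carry 2
  0×3+2 = 2 → write 0 carry 1
  1×3+1 = 4 → write 0 carry 2
  0×3+2 = 2 → write 0 carry 1
  1×3+1 = 4 → write 0 carry 2
  1×3+2 = 5 → write 1 carry 2
  1×3+2 = 5 → write 1 carry 2
  1×3+2 = 5 → write 1 carry 2
  remaining carry: 10

0b10111000000101010000100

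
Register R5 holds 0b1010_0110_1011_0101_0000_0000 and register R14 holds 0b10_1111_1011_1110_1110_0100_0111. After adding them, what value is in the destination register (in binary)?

Add column by column in base 2, right to left:
  0+1 = 1
  0+1 = 1
  0+1 = 1
  0+0 = 0
  0+0 = 0
  0+0 = 0
  0+1 = 1
  0+0 = 0
  1+0 = 1
  0+1 = 1
  1+1 = 0 carry 1
  0+1+1 = 0 carry 1
  1+0+1 = 0 carry 1
  1+1+1 = 1 carry 1
  0+1+1 = 0 carry 1
  1+1+1 = 1 carry 1
  0+1+1 = 0 carry 1
  1+1+1 = 1 carry 1
  1+0+1 = 0 carry 1
  0+1+1 = 0 carry 1
  0+1+1 = 0 carry 1
  1+1+1 = 1 carry 1
  0+1+1 = 0 carry 1
  1+1+1 = 1 carry 1
  0+0+1 = 1
  0+1 = 1

0b11101000101010001101000111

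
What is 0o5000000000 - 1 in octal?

The trailing 9 digits are 0, so subtracting 1 borrows through: they become 7 and the next digit up decrements.

0o4777777777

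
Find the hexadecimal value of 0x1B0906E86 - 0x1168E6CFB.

Subtract column by column in base 16:
  6-B → B (borrow)
  8-F-1 → 8 (borrow)
  E-C-1 → 1
  6-6 → 0
  0-E → 2 (borrow)
  9-8-1 → 0
  0-6 → A (borrow)
  B-1-1 → 9
  1-1 → 0

0x9A02018B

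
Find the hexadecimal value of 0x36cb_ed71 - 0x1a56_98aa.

Subtract column by column in base 16:
  1-a → 7 (borrow)
  7-a-1 → c (borrow)
  d-8-1 → 4
  e-9 → 5
  b-6 → 5
  c-5 → 7
  6-a → c (borrow)
  3-1-1 → 1

0x1c7554c7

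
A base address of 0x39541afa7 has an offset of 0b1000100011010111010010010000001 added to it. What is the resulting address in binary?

0x39541afa7 = 0b1110010101010000011010111110100111 in binary.
Add column by column in base 2, right to left:
  1+1 = 0 carry 1
  1+0+1 = 0 carry 1
  1+0+1 = 0 carry 1
  0+0+1 = 1
  0+0 = 0
  1+0 = 1
  0+0 = 0
  1+1 = 0 carry 1
  1+0+1 = 0 carry 1
  1+0+1 = 0 carry 1
  1+1+1 = 1 carry 1
  1+0+1 = 0 carry 1
  0+0+1 = 1
  1+1 = 0 carry 1
  0+0+1 = 1
  1+1 = 0 carry 1
  1+1+1 = 1 carry 1
  0+1+1 = 0 carry 1
  0+0+1 = 1
  0+1 = 1
  0+0 = 0
  0+1 = 1
  1+1 = 0 carry 1
  0+0+1 = 1
  1+0 = 1
  0+0 = 0
  1+1 = 0 carry 1
  0+0+1 = 1
  1+0 = 1
  0+0 = 0
  0+1 = 1
  1+0 = 1
  1+0 = 1
  1+0 = 1

0b1111011001101011010101010000101000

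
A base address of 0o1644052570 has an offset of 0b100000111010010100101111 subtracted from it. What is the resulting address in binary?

0b1110000011001011000001001001

0o1644052570 = 0b1110100100000101010101111000 in binary.
Subtract column by column in base 2:
  0-1 → 1 (borrow)
  0-1-1 → 0 (borrow)
  0-1-1 → 0 (borrow)
  1-1-1 → 1 (borrow)
  1-0-1 → 0
  1-1 → 0
  1-0 → 1
  0-0 → 0
  1-1 → 0
  0-0 → 0
  1-1 → 0
  0-0 → 0
  1-0 → 1
  0-1 → 1 (borrow)
  1-0-1 → 0
  0-1 → 1 (borrow)
  0-1-1 → 0 (borrow)
  0-1-1 → 0 (borrow)
  0-0-1 → 1 (borrow)
  0-0-1 → 1 (borrow)
  1-0-1 → 0
  0-0 → 0
  0-0 → 0
  1-1 → 0
  0-0 → 0
  1-0 → 1
  1-0 → 1
  1-0 → 1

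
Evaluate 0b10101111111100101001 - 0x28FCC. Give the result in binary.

0x28FCC = 0b101000111111001100 in binary.
Subtract column by column in base 2:
  1-0 → 1
  0-0 → 0
  0-1 → 1 (borrow)
  1-1-1 → 1 (borrow)
  0-0-1 → 1 (borrow)
  1-0-1 → 0
  0-1 → 1 (borrow)
  0-1-1 → 0 (borrow)
  1-1-1 → 1 (borrow)
  1-1-1 → 1 (borrow)
  1-1-1 → 1 (borrow)
  1-1-1 → 1 (borrow)
  1-0-1 → 0
  1-0 → 1
  1-0 → 1
  1-1 → 0
  0-0 → 0
  1-1 → 0
  0-0 → 0
  1-0 → 1

0b10000110111101011101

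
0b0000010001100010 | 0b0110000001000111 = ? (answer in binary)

0b0110010001100111

OR bit by bit (1 where either bit is 1):
  0000010001100010
| 0110000001000111
= 0110010001100111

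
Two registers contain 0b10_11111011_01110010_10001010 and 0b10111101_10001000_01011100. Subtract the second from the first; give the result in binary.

Subtract column by column in base 2:
  0-0 → 0
  1-0 → 1
  0-1 → 1 (borrow)
  1-1-1 → 1 (borrow)
  0-1-1 → 0 (borrow)
  0-0-1 → 1 (borrow)
  0-1-1 → 0 (borrow)
  1-0-1 → 0
  0-0 → 0
  1-0 → 1
  0-0 → 0
  0-1 → 1 (borrow)
  1-0-1 → 0
  1-0 → 1
  1-0 → 1
  0-1 → 1 (borrow)
  1-1-1 → 1 (borrow)
  1-0-1 → 0
  0-1 → 1 (borrow)
  1-1-1 → 1 (borrow)
  1-1-1 → 1 (borrow)
  1-1-1 → 1 (borrow)
  1-0-1 → 0
  1-1 → 0
  0-0 → 0
  1-0 → 1

0b10001111011110101000101110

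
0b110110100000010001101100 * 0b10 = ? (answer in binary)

Multiply each base-2 digit by 2, carrying:
  0×2 = 0 → write 0
  0×2 = 0 → write 0
  1×2 = 2 → write 0 carry 1
  1×2+1 = 3 → write 1 carry 1
  0×2+1 = 1 → write 1
  1×2 = 2 → write 0 carry 1
  1×2+1 = 3 → write 1 carry 1
  0×2+1 = 1 → write 1
  0×2 = 0 → write 0
  0×2 = 0 → write 0
  1×2 = 2 → write 0 carry 1
  0×2+1 = 1 → write 1
  0×2 = 0 → write 0
  0×2 = 0 → write 0
  0×2 = 0 → write 0
  0×2 = 0 → write 0
  0×2 = 0 → write 0
  1×2 = 2 → write 0 carry 1
  0×2+1 = 1 → write 1
  1×2 = 2 → write 0 carry 1
  1×2+1 = 3 → write 1 carry 1
  0×2+1 = 1 → write 1
  1×2 = 2 → write 0 carry 1
  1×2+1 = 3 → write 1 carry 1
  remaining carry: 1

0b1101101000000100011011000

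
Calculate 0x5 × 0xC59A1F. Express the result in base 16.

Multiply each base-16 digit by 5, carrying:
  F×5 = 75 → write B carry 4
  1×5+4 = 9 → write 9
  A×5 = 50 → write 2 carry 3
  9×5+3 = 48 → write 0 carry 3
  5×5+3 = 28 → write C carry 1
  C×5+1 = 61 → write D carry 3
  remaining carry: 3

0x3DC029B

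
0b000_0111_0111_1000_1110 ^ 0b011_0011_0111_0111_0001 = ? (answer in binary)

XOR bit by bit (1 where the bits differ):
  0000111011110001110
^ 0110011011101110001
= 0110100000011111111

0b0110100000011111111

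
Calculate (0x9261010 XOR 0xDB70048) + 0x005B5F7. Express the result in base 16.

0x496C64F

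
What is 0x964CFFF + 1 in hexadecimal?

The trailing 3 digits are F (max in base 16), so adding 1 cascades: they roll to 0 and the next digit up increments.

0x964D000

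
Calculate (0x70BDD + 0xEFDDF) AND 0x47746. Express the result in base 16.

0x40104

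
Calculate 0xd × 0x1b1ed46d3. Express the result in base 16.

Multiply each base-16 digit by 13, carrying:
  3×13 = 39 → write 7 carry 2
  d×13+2 = 171 → write b carry 10
  6×13+10 = 88 → write 8 carry 5
  4×13+5 = 57 → write 9 carry 3
  d×13+3 = 172 → write c carry 10
  e×13+10 = 192 → write 0 carry 12
  1×13+12 = 25 → write 9 carry 1
  b×13+1 = 144 → write 0 carry 9
  1×13+9 = 22 → write 6 carry 1
  remaining carry: 1

0x16090c98b7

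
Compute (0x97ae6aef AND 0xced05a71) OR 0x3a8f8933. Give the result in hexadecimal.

0x97ae6aef AND 0xced05a71 = 0x86804a61.
Then OR with 0x3a8f8933.

0xbe8fcb73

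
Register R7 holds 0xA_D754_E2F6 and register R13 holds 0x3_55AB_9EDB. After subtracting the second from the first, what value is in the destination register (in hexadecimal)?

Subtract column by column in base 16:
  6-B → B (borrow)
  F-D-1 → 1
  2-E → 4 (borrow)
  E-9-1 → 4
  4-B → 9 (borrow)
  5-A-1 → A (borrow)
  7-5-1 → 1
  D-5 → 8
  A-3 → 7

0x781A9441B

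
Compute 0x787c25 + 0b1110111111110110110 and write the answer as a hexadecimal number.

0x7ffbdb

0b1110111111110110110 = 0x77fb6 in hexadecimal.
Add column by column in base 16, right to left:
  5+6 = b
  2+b = d
  c+f = b carry 1
  7+7+1 = f
  8+7 = f
  7+0 = 7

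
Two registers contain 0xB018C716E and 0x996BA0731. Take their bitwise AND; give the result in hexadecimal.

0x900880120

AND each hex digit independently (no carries):
  B&9=9, 0&9=0, 1&6=0, 8&B=8, C&A=8, 7&0=0, 1&7=1, 6&3=2, E&1=0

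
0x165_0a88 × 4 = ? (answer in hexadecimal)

0x5942a20

Multiply each base-16 digit by 4, carrying:
  8×4 = 32 → write 0 carry 2
  8×4+2 = 34 → write 2 carry 2
  a×4+2 = 42 → write a carry 2
  0×4+2 = 2 → write 2
  5×4 = 20 → write 4 carry 1
  6×4+1 = 25 → write 9 carry 1
  1×4+1 = 5 → write 5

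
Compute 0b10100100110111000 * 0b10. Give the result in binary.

Multiply each base-2 digit by 2, carrying:
  0×2 = 0 → write 0
  0×2 = 0 → write 0
  0×2 = 0 → write 0
  1×2 = 2 → write 0 carry 1
  1×2+1 = 3 → write 1 carry 1
  1×2+1 = 3 → write 1 carry 1
  0×2+1 = 1 → write 1
  1×2 = 2 → write 0 carry 1
  1×2+1 = 3 → write 1 carry 1
  0×2+1 = 1 → write 1
  0×2 = 0 → write 0
  1×2 = 2 → write 0 carry 1
  0×2+1 = 1 → write 1
  0×2 = 0 → write 0
  1×2 = 2 → write 0 carry 1
  0×2+1 = 1 → write 1
  1×2 = 2 → write 0 carry 1
  remaining carry: 1

0b101001001101110000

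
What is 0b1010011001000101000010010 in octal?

0o123105022

Group the bits in threes: 001 010 011 001 000 101 000 010 010 → 123105022.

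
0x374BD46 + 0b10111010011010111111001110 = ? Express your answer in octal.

0x374BD46 = 0o335136506 in octal.
0b10111010011010111111001110 = 0o272327716 in octal.
Add column by column in base 8, right to left:
  6+6 = 4 carry 1
  0+1+1 = 2
  5+7 = 4 carry 1
  6+7+1 = 6 carry 1
  3+2+1 = 6
  1+3 = 4
  5+2 = 7
  3+7 = 2 carry 1
  3+2+1 = 6

0o627466424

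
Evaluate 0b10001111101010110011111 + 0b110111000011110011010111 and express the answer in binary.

0b1001001000001001001110110

Add column by column in base 2, right to left:
  1+1 = 0 carry 1
  1+1+1 = 1 carry 1
  1+1+1 = 1 carry 1
  1+0+1 = 0 carry 1
  1+1+1 = 1 carry 1
  0+0+1 = 1
  0+1 = 1
  1+1 = 0 carry 1
  1+0+1 = 0 carry 1
  0+0+1 = 1
  1+1 = 0 carry 1
  0+1+1 = 0 carry 1
  1+1+1 = 1 carry 1
  0+1+1 = 0 carry 1
  1+0+1 = 0 carry 1
  1+0+1 = 0 carry 1
  1+0+1 = 0 carry 1
  1+0+1 = 0 carry 1
  1+1+1 = 1 carry 1
  0+1+1 = 0 carry 1
  0+1+1 = 0 carry 1
  0+0+1 = 1
  1+1 = 0 carry 1
  0+1+1 = 0 carry 1
  final carry 1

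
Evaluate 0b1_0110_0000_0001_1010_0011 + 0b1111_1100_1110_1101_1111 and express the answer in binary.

Add column by column in base 2, right to left:
  1+1 = 0 carry 1
  1+1+1 = 1 carry 1
  0+1+1 = 0 carry 1
  0+1+1 = 0 carry 1
  0+1+1 = 0 carry 1
  1+0+1 = 0 carry 1
  0+1+1 = 0 carry 1
  1+1+1 = 1 carry 1
  1+0+1 = 0 carry 1
  0+1+1 = 0 carry 1
  0+1+1 = 0 carry 1
  0+1+1 = 0 carry 1
  0+0+1 = 1
  0+0 = 0
  0+1 = 1
  0+1 = 1
  0+1 = 1
  1+1 = 0 carry 1
  1+1+1 = 1 carry 1
  0+1+1 = 0 carry 1
  1+0+1 = 0 carry 1
  final carry 1

0b1001011101000010000010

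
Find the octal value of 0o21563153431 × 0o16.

0o370114741536

Multiply each base-8 digit by 14, carrying:
  1×14 = 14 → write 6 carry 1
  3×14+1 = 43 → write 3 carry 5
  4×14+5 = 61 → write 5 carry 7
  3×14+7 = 49 → write 1 carry 6
  5×14+6 = 76 → write 4 carry 9
  1×14+9 = 23 → write 7 carry 2
  3×14+2 = 44 → write 4 carry 5
  6×14+5 = 89 → write 1 carry 11
  5×14+11 = 81 → write 1 carry 10
  1×14+10 = 24 → write 0 carry 3
  2×14+3 = 31 → write 7 carry 3
  remaining carry: 3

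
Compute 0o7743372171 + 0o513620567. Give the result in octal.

Add column by column in base 8, right to left:
  1+7 = 0 carry 1
  7+6+1 = 6 carry 1
  1+5+1 = 7
  2+0 = 2
  7+2 = 1 carry 1
  3+6+1 = 2 carry 1
  3+3+1 = 7
  4+1 = 5
  7+5 = 4 carry 1
  7+0+1 = 0 carry 1
  final carry 1

0o10457212760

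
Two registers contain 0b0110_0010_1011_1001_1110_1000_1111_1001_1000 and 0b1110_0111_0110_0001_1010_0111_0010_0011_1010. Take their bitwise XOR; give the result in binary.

0b100001011101100001001111110110100010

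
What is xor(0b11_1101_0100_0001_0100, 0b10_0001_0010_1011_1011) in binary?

0b011100011010101111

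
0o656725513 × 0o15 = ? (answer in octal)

0o12741731317

Multiply each base-8 digit by 13, carrying:
  3×13 = 39 → write 7 carry 4
  1×13+4 = 17 → write 1 carry 2
  5×13+2 = 67 → write 3 carry 8
  5×13+8 = 73 → write 1 carry 9
  2×13+9 = 35 → write 3 carry 4
  7×13+4 = 95 → write 7 carry 11
  6×13+11 = 89 → write 1 carry 11
  5×13+11 = 76 → write 4 carry 9
  6×13+9 = 87 → write 7 carry 10
  remaining carry: 12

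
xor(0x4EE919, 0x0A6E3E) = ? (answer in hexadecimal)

XOR each hex digit independently (no carries):
  4^0=4, E^A=4, E^6=8, 9^E=7, 1^3=2, 9^E=7

0x448727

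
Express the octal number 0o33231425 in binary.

0b11011010011001100010101

Each octal digit is 3 bits: 3=011 3=011 2=010 3=011 1=001 4=100 2=010 5=101.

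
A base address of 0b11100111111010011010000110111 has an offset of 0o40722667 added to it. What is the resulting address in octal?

0o3540154756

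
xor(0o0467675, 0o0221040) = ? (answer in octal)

XOR each oct digit independently (no carries):
  0^0=0, 4^2=6, 6^2=4, 7^1=6, 6^0=6, 7^4=3, 5^0=5

0o0646635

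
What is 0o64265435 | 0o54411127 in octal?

0o74675537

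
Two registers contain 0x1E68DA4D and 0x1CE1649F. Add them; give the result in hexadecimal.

0x3B4A3EEC

Add column by column in base 16, right to left:
  D+F = C carry 1
  4+9+1 = E
  A+4 = E
  D+6 = 3 carry 1
  8+1+1 = A
  6+E = 4 carry 1
  E+C+1 = B carry 1
  1+1+1 = 3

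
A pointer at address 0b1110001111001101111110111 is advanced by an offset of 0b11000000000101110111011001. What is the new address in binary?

0b100110001111111100111010000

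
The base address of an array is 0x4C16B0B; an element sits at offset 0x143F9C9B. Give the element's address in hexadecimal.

Add column by column in base 16, right to left:
  B+B = 6 carry 1
  0+9+1 = A
  B+C = 7 carry 1
  6+9+1 = 0 carry 1
  1+F+1 = 1 carry 1
  C+3+1 = 0 carry 1
  4+4+1 = 9
  0+1 = 1

0x190107A6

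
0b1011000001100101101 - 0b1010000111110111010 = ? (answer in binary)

Subtract column by column in base 2:
  1-0 → 1
  0-1 → 1 (borrow)
  1-0-1 → 0
  1-1 → 0
  0-1 → 1 (borrow)
  1-1-1 → 1 (borrow)
  0-0-1 → 1 (borrow)
  0-1-1 → 0 (borrow)
  1-1-1 → 1 (borrow)
  1-1-1 → 1 (borrow)
  0-1-1 → 0 (borrow)
  0-1-1 → 0 (borrow)
  0-0-1 → 1 (borrow)
  0-0-1 → 1 (borrow)
  0-0-1 → 1 (borrow)
  1-0-1 → 0
  1-1 → 0
  0-0 → 0
  1-1 → 0

0b111001101110011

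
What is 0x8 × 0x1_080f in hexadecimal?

0x84078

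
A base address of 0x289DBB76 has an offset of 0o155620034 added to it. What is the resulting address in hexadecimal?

0o155620034 = 0x1B7201C in hexadecimal.
Add column by column in base 16, right to left:
  6+C = 2 carry 1
  7+1+1 = 9
  B+0 = B
  B+2 = D
  D+7 = 4 carry 1
  9+B+1 = 5 carry 1
  8+1+1 = A
  2+0 = 2

0x2A54DB92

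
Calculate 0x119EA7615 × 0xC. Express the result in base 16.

0xD36FD88FC

Multiply each base-16 digit by 12, carrying:
  5×12 = 60 → write C carry 3
  1×12+3 = 15 → write F
  6×12 = 72 → write 8 carry 4
  7×12+4 = 88 → write 8 carry 5
  A×12+5 = 125 → write D carry 7
  E×12+7 = 175 → write F carry 10
  9×12+10 = 118 → write 6 carry 7
  1×12+7 = 19 → write 3 carry 1
  1×12+1 = 13 → write D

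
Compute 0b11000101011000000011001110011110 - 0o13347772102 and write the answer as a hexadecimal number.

0b11000101011000000011001110011110 = 0xc560339e in hexadecimal.
0o13347772102 = 0x5b9ff442 in hexadecimal.
Subtract column by column in base 16:
  e-2 → c
  9-4 → 5
  3-4 → f (borrow)
  3-f-1 → 3 (borrow)
  0-f-1 → 0 (borrow)
  6-9-1 → c (borrow)
  5-b-1 → 9 (borrow)
  c-5-1 → 6

0x69c03f5c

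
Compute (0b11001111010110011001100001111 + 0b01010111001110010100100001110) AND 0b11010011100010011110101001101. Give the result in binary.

Add column by column in base 2, right to left:
  1+0 = 1
  1+1 = 0 carry 1
  1+1+1 = 1 carry 1
  1+1+1 = 1 carry 1
  0+0+1 = 1
  0+0 = 0
  0+0 = 0
  0+0 = 0
  1+1 = 0 carry 1
  1+0+1 = 0 carry 1
  0+0+1 = 1
  0+1 = 1
  1+0 = 1
  1+1 = 0 carry 1
  0+0+1 = 1
  0+0 = 0
  1+1 = 0 carry 1
  1+1+1 = 1 carry 1
  0+1+1 = 0 carry 1
  1+0+1 = 0 carry 1
  0+0+1 = 1
  1+1 = 0 carry 1
  1+1+1 = 1 carry 1
  1+1+1 = 1 carry 1
  1+0+1 = 0 carry 1
  0+1+1 = 0 carry 1
  0+0+1 = 1
  1+1 = 0 carry 1
  1+0+1 = 0 carry 1
  final carry 1
Sum = 0b100100110100100101110000011101; now AND with 0b11010011100010011110101001101:
  100100110100100101110000011101
& 011010011100010011110101001101
= 000000010100000001110000001101

0b10100000001110000001101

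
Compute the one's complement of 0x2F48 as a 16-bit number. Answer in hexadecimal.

0xD0B7

Each hex digit d becomes F−d:
  2→D, F→0, 4→B, 8→7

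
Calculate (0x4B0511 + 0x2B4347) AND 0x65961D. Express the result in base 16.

0x640018

Add column by column in base 16, right to left:
  1+7 = 8
  1+4 = 5
  5+3 = 8
  0+4 = 4
  B+B = 6 carry 1
  4+2+1 = 7
Sum = 0x764858; now AND with 0x65961D:
  7&6=6, 6&5=4, 4&9=0, 8&6=0, 5&1=1, 8&D=8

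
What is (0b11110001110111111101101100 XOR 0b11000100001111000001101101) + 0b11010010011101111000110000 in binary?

0b100001000010110110100110001

First 0b11110001110111111101101100 XOR 0b11000100001111000001101101 = 0b00110101111000111100000001.
Add column by column in base 2, right to left:
  1+0 = 1
  0+0 = 0
  0+0 = 0
  0+0 = 0
  0+1 = 1
  0+1 = 1
  0+0 = 0
  0+0 = 0
  1+0 = 1
  1+1 = 0 carry 1
  1+1+1 = 1 carry 1
  1+1+1 = 1 carry 1
  0+1+1 = 0 carry 1
  0+0+1 = 1
  0+1 = 1
  1+1 = 0 carry 1
  1+1+1 = 1 carry 1
  1+0+1 = 0 carry 1
  1+0+1 = 0 carry 1
  0+1+1 = 0 carry 1
  1+0+1 = 0 carry 1
  0+0+1 = 1
  1+1 = 0 carry 1
  1+0+1 = 0 carry 1
  0+1+1 = 0 carry 1
  0+1+1 = 0 carry 1
  final carry 1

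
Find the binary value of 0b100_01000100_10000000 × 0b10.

0b10001000100100000000

Multiply each base-2 digit by 2, carrying:
  0×2 = 0 → write 0
  0×2 = 0 → write 0
  0×2 = 0 → write 0
  0×2 = 0 → write 0
  0×2 = 0 → write 0
  0×2 = 0 → write 0
  0×2 = 0 → write 0
  1×2 = 2 → write 0 carry 1
  0×2+1 = 1 → write 1
  0×2 = 0 → write 0
  1×2 = 2 → write 0 carry 1
  0×2+1 = 1 → write 1
  0×2 = 0 → write 0
  0×2 = 0 → write 0
  1×2 = 2 → write 0 carry 1
  0×2+1 = 1 → write 1
  0×2 = 0 → write 0
  0×2 = 0 → write 0
  1×2 = 2 → write 0 carry 1
  remaining carry: 1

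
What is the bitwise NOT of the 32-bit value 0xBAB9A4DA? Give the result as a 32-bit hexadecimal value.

Each hex digit d becomes F−d:
  B→4, A→5, B→4, 9→6, A→5, 4→B, D→2, A→5

0x45465B25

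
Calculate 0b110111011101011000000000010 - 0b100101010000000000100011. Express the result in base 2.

Subtract column by column in base 2:
  0-1 → 1 (borrow)
  1-1-1 → 1 (borrow)
  0-0-1 → 1 (borrow)
  0-0-1 → 1 (borrow)
  0-0-1 → 1 (borrow)
  0-1-1 → 0 (borrow)
  0-0-1 → 1 (borrow)
  0-0-1 → 1 (borrow)
  0-0-1 → 1 (borrow)
  0-0-1 → 1 (borrow)
  0-0-1 → 1 (borrow)
  0-0-1 → 1 (borrow)
  1-0-1 → 0
  1-0 → 1
  0-0 → 0
  1-0 → 1
  0-1 → 1 (borrow)
  1-0-1 → 0
  1-1 → 0
  1-0 → 1
  0-1 → 1 (borrow)
  1-0-1 → 0
  1-0 → 1
  1-1 → 0
  0-0 → 0
  1-0 → 1
  1-0 → 1

0b110010110011010111111011111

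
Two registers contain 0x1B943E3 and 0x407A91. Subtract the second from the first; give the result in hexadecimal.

0x178C952

Subtract column by column in base 16:
  3-1 → 2
  E-9 → 5
  3-A → 9 (borrow)
  4-7-1 → C (borrow)
  9-0-1 → 8
  B-4 → 7
  1-0 → 1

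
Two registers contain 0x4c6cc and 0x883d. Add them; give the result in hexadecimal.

Add column by column in base 16, right to left:
  c+d = 9 carry 1
  c+3+1 = 0 carry 1
  6+8+1 = f
  c+8 = 4 carry 1
  4+0+1 = 5

0x54f09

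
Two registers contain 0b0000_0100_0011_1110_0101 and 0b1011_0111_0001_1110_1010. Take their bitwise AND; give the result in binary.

0b00000100000111100000

AND bit by bit (1 only where both bits are 1):
  00000100001111100101
& 10110111000111101010
= 00000100000111100000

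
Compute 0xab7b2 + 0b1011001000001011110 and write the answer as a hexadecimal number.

0b1011001000001011110 = 0x5905e in hexadecimal.
Add column by column in base 16, right to left:
  2+e = 0 carry 1
  b+5+1 = 1 carry 1
  7+0+1 = 8
  b+9 = 4 carry 1
  a+5+1 = 0 carry 1
  final carry 1

0x104810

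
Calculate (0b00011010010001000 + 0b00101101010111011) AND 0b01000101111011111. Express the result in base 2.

0b1000101101000011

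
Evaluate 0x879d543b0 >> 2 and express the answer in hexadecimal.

2 bits is not a whole number of base-16 digits; in binary: 100001111001110101010100001110110000 >> 2 = 1000011110011101010101000011101100.

0x21e7550ec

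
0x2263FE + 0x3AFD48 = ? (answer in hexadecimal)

0x5D6146

Add column by column in base 16, right to left:
  E+8 = 6 carry 1
  F+4+1 = 4 carry 1
  3+D+1 = 1 carry 1
  6+F+1 = 6 carry 1
  2+A+1 = D
  2+3 = 5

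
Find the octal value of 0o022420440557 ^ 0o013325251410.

0o031705611147

XOR each oct digit independently (no carries):
  0^0=0, 2^1=3, 2^3=1, 4^3=7, 2^2=0, 0^5=5, 4^2=6, 4^5=1, 0^1=1, 5^4=1, 5^1=4, 7^0=7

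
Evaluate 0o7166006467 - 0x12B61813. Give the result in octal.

0o4710372444

0x12B61813 = 0o2255414023 in octal.
Subtract column by column in base 8:
  7-3 → 4
  6-2 → 4
  4-0 → 4
  6-4 → 2
  0-1 → 7 (borrow)
  0-4-1 → 3 (borrow)
  6-5-1 → 0
  6-5 → 1
  1-2 → 7 (borrow)
  7-2-1 → 4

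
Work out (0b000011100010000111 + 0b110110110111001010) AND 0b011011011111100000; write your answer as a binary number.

0b11010011001000000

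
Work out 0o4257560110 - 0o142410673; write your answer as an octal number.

Subtract column by column in base 8:
  0-3 → 5 (borrow)
  1-7-1 → 1 (borrow)
  1-6-1 → 2 (borrow)
  0-0-1 → 7 (borrow)
  6-1-1 → 4
  5-4 → 1
  7-2 → 5
  5-4 → 1
  2-1 → 1
  4-0 → 4

0o4115147215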